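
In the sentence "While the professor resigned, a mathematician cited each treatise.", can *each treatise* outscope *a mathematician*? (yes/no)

Yes

Although there is an adjunct clause, *each treatise* is in the main clause, not inside the adjunct.
Ordinary QR to a clause-peripheral position gives the wide-scope LF for the lower DP.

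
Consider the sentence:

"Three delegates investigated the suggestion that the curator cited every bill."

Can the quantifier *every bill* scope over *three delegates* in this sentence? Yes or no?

The target quantifier *every bill* is part of the complex NP *the suggestion that the curator cited every bill*.
Since the clause is the complement of a nominal head, the CNPC blocks scope extraction.
*every bill* > *three delegates* would require crossing that boundary, which is illicit.

No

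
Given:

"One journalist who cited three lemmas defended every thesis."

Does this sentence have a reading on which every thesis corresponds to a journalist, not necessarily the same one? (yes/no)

The described interpretation is the *every thesis* > *one journalist* scoping.
*every thesis* sits in the matrix clause, not in the relative clause on *one journalist*.
Ordinary QR to a clause-peripheral position gives the wide-scope LF for the lower DP.
The sentence is scopally ambiguous between *one journalist* > *every thesis* and *every thesis* > *one journalist*.

Yes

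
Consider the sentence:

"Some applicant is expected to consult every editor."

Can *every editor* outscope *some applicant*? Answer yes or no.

Yes

*every editor* is the object of the infinitival complement of a raising predicate; raising infinitives are transparent for QR, so the two DPs are in effect clausemates.
Clause-internal QR can adjoin the lower DP above the subject, yielding the inverse reading.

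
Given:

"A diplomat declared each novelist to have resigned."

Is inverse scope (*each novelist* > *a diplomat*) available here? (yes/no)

Yes

*each novelist* is the subject of an ECM infinitive — the infinitival complement of an ECM verb is not a scope island, so *each novelist* can raise into the matrix clause.
Clause-internal QR can adjoin the lower DP above the subject, yielding the inverse reading.
Both orderings are possible: *a diplomat* > *each novelist* and *each novelist* > *a diplomat*.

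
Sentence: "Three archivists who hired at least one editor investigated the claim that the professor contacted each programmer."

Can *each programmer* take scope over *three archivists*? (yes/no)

Structurally, *each programmer* is inside the complex NP *the claim that the professor contacted each programmer*.
Noun-complement clauses are scope islands (the Complex NP Constraint): a quantifier inside one cannot scope into the matrix.
So *each programmer* cannot raise high enough to outscope *three archivists*; only the surface ordering *three archivists* > *each programmer* is available.

No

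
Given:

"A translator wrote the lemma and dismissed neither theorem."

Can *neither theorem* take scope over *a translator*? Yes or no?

No

The target quantifier *neither theorem* is part of one conjunct of the coordinate structure (*dismissed neither theorem*).
The Coordinate Structure Constraint blocks movement (including QR) out of a single conjunct.
The inverse ordering *neither theorem* > *a translator* is therefore underivable.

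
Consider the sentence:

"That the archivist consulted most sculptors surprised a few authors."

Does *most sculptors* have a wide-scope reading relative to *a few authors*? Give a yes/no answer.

*most sculptors* sits inside the sentential subject *that the archivist consulted most sculptors*.
The Sentential Subject Constraint rules out raising the quantifier out of the that-clause subject.
There is no licit LF on which *most sculptors* c-commands *a few authors*.

No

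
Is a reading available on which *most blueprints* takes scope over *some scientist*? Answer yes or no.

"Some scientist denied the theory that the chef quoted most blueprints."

*most blueprints* sits inside the complex NP *the theory that the chef quoted most blueprints*.
Noun-complement clauses are scope islands (the Complex NP Constraint): a quantifier inside one cannot scope into the matrix.
*most blueprints* > *some scientist* would require crossing that boundary, which is illicit.
(Only the surface reading survives: one fixed scientist with respect to all the relevant blueprints.)

No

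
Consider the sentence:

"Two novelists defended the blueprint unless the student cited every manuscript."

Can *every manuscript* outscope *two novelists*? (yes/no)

*every manuscript* sits inside the adjunct clause *unless the student cited every manuscript*.
The adjunct-island constraint bars QR out of an adverbial clause.
*every manuscript* > *two novelists* would require crossing that boundary, which is illicit.

No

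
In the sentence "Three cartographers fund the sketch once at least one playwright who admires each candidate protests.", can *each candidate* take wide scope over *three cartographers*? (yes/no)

*each candidate* occurs within the relative clause *who admires each candidate*, which is itself inside the adjunct *once at least one playwright who admires each candidate protests*.
Even if one barrier were somehow void, the other would still block QR.
There is no licit LF on which *each candidate* c-commands *three cartographers*.

No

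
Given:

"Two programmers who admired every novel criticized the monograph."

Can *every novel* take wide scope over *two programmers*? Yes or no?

Structurally, *every novel* is inside the relative clause *who admired every novel*.
Relative clauses are scope islands: a quantifier cannot QR out of a relative clause to take scope in the matrix clause.
There is no licit LF on which *every novel* c-commands *two programmers*.

No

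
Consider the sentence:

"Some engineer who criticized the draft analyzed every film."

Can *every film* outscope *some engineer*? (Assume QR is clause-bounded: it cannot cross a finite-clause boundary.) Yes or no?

Yes

*every film* sits in the matrix clause, not in the relative clause on *some engineer*.
QR within a single clause is free, so the lower quantifier may take scope over the higher one.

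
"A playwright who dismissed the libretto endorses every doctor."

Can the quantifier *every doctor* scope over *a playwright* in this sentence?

*every doctor* is a matrix argument; only *a playwright* is modified by the relative clause *who dismissed the libretto*, so the RC island is irrelevant to the target quantifier.
QR within a single clause is free, so the lower quantifier may take scope over the higher one.

Yes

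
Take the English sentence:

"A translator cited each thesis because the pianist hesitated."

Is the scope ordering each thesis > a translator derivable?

Yes

The adjunct island is irrelevant here — *each thesis* and *a translator* are both in the matrix clause.
Clause-internal QR can adjoin the lower DP above the subject, yielding the inverse reading.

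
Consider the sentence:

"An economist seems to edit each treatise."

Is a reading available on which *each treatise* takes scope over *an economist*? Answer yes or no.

Yes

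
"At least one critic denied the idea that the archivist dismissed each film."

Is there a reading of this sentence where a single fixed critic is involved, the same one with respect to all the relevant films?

Yes

This is the *at least one critic* > *each film* reading.
Nothing needs to raise for *at least one critic* > *each film*, so no island constraint is at stake.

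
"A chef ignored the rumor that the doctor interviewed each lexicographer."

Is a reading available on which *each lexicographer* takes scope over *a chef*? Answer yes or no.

No

The DP *each lexicographer* is contained in the complex NP *the rumor that the doctor interviewed each lexicographer*.
The complex NP is opaque for QR — the quantifier is frozen inside the noun's complement.
The inverse ordering *each lexicographer* > *a chef* is therefore underivable.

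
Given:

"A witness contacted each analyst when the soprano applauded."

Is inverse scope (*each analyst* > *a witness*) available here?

Neither queried DP is inside the adjunct, so the adjunct-island constraint does not apply.
Nothing blocks QR of the lower DP to a position above the higher one, so inverse scope is available.

Yes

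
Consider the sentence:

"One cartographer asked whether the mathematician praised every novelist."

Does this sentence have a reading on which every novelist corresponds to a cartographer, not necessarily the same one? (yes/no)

No

This is the *every novelist* > *one cartographer* reading.
The target quantifier *every novelist* is part of the embedded question *whether the mathematician praised every novelist*.
QR across an interrogative CP boundary is ruled out as a wh-island violation.
Hence only narrow scope for *every novelist* (under *one cartographer*) survives.
(Only the surface reading survives: one fixed cartographer with respect to all the relevant novelists.)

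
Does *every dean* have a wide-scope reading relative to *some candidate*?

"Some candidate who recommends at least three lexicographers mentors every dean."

The relative clause *who recommends at least three lexicographers* modifies *some candidate*, but *every dean* is not inside that relative clause — it is an argument of the matrix verb.
Since no island is crossed, the inverse ordering is licensed alongside surface scope.
Both orderings are possible: *some candidate* > *every dean* and *every dean* > *some candidate*.

Yes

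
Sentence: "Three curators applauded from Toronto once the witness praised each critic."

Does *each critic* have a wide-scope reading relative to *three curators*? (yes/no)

No

*each critic* occurs within the adjunct clause *once the witness praised each critic*.
The adjunct-island constraint bars QR out of an adverbial clause.
*each critic* > *three curators* would require crossing that boundary, which is illicit.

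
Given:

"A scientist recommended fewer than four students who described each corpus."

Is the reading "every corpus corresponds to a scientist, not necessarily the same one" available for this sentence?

The paraphrase describes the scope ordering *each corpus* > *a scientist*.
The target quantifier *each corpus* is part of the relative clause *who described each corpus* modifying *fewer than four students*.
A relative clause is a scope island — quantifier raising cannot cross its boundary.
So *each corpus* cannot raise to a position above *a scientist*.

No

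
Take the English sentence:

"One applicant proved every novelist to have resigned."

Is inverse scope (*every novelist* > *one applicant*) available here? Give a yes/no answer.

Yes

The ECM infinitive is scope-transparent — *every novelist* is free to raise above *one applicant*.
With no island boundary between them, the object can take inverse scope over the subject via ordinary QR within the clause.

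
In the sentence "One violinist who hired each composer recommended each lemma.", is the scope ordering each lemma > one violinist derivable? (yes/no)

Yes

*each lemma* is a matrix argument; only *one violinist* is modified by the relative clause *who hired each composer*, so the RC island is irrelevant to the target quantifier.
Clause-internal QR can adjoin the lower DP above the subject, yielding the inverse reading.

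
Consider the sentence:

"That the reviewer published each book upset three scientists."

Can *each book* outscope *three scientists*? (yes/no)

Structurally, *each book* is inside the sentential subject *that the reviewer published each book*.
Clausal subjects are scope islands; QR from inside the subject into the matrix is barred.
The ordering *each book* > *three scientists* is therefore underivable.

No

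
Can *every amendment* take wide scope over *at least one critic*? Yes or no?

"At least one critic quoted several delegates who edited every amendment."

*every amendment* occurs within the relative clause *who edited every amendment* modifying *several delegates*.
Relative clauses block scope extraction: QR cannot target a position outside the modified NP.
There is no licit LF on which *every amendment* c-commands *at least one critic*.

No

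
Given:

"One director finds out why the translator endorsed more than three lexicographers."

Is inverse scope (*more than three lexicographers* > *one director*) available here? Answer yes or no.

No

Structurally, *more than three lexicographers* is inside the embedded question *why the translator endorsed more than three lexicographers*.
QR across an interrogative CP boundary is ruled out as a wh-island violation.
So *more than three lexicographers* cannot raise to a position above *one director*.
(Only the surface reading survives: one fixed director with respect to all the relevant lexicographers.)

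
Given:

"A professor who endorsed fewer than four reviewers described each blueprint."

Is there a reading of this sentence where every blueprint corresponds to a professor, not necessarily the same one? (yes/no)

The described interpretation is the *each blueprint* > *a professor* scoping.
The relative clause *who endorsed fewer than four reviewers* modifies *a professor*, but *each blueprint* is not inside that relative clause — it is an argument of the matrix verb.
Nothing blocks QR of the lower DP to a position above the higher one, so inverse scope is available.
Both orderings are possible: *a professor* > *each blueprint* and *each blueprint* > *a professor*.

Yes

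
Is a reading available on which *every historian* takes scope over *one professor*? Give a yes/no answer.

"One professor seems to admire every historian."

*every historian* is inside a raising infinitive, which is transparent to QR (no CP barrier), so it behaves as a matrix argument.
Ordinary QR to a clause-peripheral position gives the wide-scope LF for the lower DP.

Yes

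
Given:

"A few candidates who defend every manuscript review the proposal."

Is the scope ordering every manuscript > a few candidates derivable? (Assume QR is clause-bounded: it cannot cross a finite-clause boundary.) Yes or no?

*every manuscript* sits inside the relative clause *who defend every manuscript*.
A relative clause is a scope island — quantifier raising cannot cross its boundary.
So the wide-scope reading for *every manuscript* is blocked.

No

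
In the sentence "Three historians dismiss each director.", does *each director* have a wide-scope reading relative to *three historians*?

*each director* is the matrix object and *three historians* the matrix subject; the two are clausemates.
QR within a single clause is free, so the lower quantifier may take scope over the higher one.
Both orderings are possible: *three historians* > *each director* and *each director* > *three historians*.

Yes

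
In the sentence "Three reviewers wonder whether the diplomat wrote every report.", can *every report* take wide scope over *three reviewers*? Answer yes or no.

No

*every report* is embedded in the embedded question *whether the diplomat wrote every report*.
The wh-island constraint blocks QR out of an embedded interrogative.
There is no licit LF on which *every report* c-commands *three reviewers*.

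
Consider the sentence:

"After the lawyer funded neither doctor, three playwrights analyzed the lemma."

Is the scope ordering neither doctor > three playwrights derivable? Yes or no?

No

The DP *neither doctor* is contained in the adjunct clause *after the lawyer funded neither doctor*.
Adjunct clauses are scope islands: a quantifier inside an adjunct cannot raise into the matrix clause.
So *neither doctor* cannot raise to a position above *three playwrights*.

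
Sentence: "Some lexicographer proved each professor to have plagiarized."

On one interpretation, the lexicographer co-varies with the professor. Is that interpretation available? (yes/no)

Yes

This is the *each professor* > *some lexicographer* reading.
ECM infinitives lack a CP barrier, so *each professor* can QR over the matrix subject *some lexicographer*.
Since no island is crossed, the inverse ordering is licensed alongside surface scope.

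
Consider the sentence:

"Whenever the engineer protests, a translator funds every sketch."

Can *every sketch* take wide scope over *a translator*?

Although there is an adjunct clause, *every sketch* is in the main clause, not inside the adjunct.
Since no island is crossed, the inverse ordering is licensed alongside surface scope.

Yes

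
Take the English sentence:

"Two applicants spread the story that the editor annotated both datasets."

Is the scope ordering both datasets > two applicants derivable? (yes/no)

No

*both datasets* is embedded in the complex NP *the story that the editor annotated both datasets*.
A that-clause complement to a noun is an island; QR cannot cross the NP boundary.
*both datasets* > *two applicants* would require crossing that boundary, which is illicit.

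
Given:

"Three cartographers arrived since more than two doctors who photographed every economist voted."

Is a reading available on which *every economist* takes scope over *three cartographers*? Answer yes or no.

No

*every economist* occurs within the relative clause *who photographed every economist*, which is itself inside the adjunct *since more than two doctors who photographed every economist voted*.
Even if one barrier were somehow void, the other would still block QR.
The inverse ordering *every economist* > *three cartographers* is therefore underivable.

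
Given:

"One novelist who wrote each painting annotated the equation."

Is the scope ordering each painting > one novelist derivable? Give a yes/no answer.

No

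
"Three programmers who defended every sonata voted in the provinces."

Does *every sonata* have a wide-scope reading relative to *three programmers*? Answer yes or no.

No

*every sonata* is embedded in the relative clause *who defended every sonata*.
QR out of a relative clause is ruled out by the relative-clause island constraint.
*every sonata* > *three programmers* would require crossing that boundary, which is illicit.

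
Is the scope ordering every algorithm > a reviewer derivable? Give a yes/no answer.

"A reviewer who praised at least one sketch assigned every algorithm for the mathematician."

Yes

*every algorithm* is a matrix argument; only *a reviewer* is modified by the relative clause *who praised at least one sketch*, so the RC island is irrelevant to the target quantifier.
QR within a single clause is free, so the lower quantifier may take scope over the higher one.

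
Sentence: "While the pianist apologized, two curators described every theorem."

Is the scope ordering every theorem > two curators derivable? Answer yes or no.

Yes

*every theorem* is a matrix argument; the adjunct is an island but the target quantifier is outside it.
With no island boundary between them, the object can take inverse scope over the subject via ordinary QR within the clause.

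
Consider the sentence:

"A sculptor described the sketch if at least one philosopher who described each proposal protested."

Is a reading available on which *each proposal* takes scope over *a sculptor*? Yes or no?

No

*each proposal* sits inside the relative clause *who described each proposal*, which is itself inside the adjunct *if at least one philosopher who described each proposal protested*.
The quantifier would have to escape first the RC and then the adjunct — two independent island violations.
There is no licit LF on which *each proposal* c-commands *a sculptor*.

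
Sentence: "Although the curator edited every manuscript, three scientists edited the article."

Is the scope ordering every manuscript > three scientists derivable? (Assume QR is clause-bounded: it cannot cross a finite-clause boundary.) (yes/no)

No

The DP *every manuscript* is contained in the adjunct clause *although the curator edited every manuscript*.
Adverbial clauses are not L-marked, so they are barriers for QR — the quantifier cannot escape the adjunct.
There is no licit LF on which *every manuscript* c-commands *three scientists*.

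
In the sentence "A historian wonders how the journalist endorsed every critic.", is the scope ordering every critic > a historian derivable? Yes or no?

Structurally, *every critic* is inside the embedded question *how the journalist endorsed every critic*.
An indirect question is a wh-island; the filled [Spec,CP] blocks QR across the CP edge.
There is no licit LF on which *every critic* c-commands *a historian*.

No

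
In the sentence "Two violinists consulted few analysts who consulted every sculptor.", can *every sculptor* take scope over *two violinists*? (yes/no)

*every sculptor* sits inside the relative clause *who consulted every sculptor* modifying *few analysts*.
Relative clauses block scope extraction: QR cannot target a position outside the modified NP.
So the wide-scope reading for *every sculptor* is blocked.

No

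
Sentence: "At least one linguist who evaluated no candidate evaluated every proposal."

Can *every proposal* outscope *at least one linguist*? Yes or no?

The relative clause *who evaluated no candidate* modifies *at least one linguist*, but *every proposal* is not inside that relative clause — it is an argument of the matrix verb.
QR within a single clause is free, so the lower quantifier may take scope over the higher one.
So *every proposal* > *at least one linguist* is among the available readings.

Yes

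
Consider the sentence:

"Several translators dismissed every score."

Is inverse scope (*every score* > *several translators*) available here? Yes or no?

*every score* and *several translators* are in the same minimal clause.
Nothing blocks QR of the lower DP to a position above the higher one, so inverse scope is available.

Yes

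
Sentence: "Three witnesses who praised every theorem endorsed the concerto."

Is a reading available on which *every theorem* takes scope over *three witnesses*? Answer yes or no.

No

*every theorem* is embedded in the relative clause *who praised every theorem*.
Quantifiers inside a relative clause are trapped there; the RC boundary blocks QR.
Hence only narrow scope for *every theorem* (under *three witnesses*) survives.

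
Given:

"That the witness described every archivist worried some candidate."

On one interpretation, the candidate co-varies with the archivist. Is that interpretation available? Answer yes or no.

No

This is the *every archivist* > *some candidate* reading.
The DP *every archivist* is contained in the sentential subject *that the witness described every archivist*.
Clausal subjects are scope islands; QR from inside the subject into the matrix is barred.
The ordering *every archivist* > *some candidate* is therefore underivable.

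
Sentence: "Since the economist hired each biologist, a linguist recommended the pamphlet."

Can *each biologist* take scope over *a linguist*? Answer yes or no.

No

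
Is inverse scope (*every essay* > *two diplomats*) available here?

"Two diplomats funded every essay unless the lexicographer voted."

*every essay* is a matrix argument; the adjunct is an island but the target quantifier is outside it.
Nothing blocks QR of the lower DP to a position above the higher one, so inverse scope is available.

Yes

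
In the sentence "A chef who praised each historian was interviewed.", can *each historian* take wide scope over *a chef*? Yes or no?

*each historian* sits inside the relative clause *who praised each historian*.
Quantifiers inside a relative clause are trapped there; the RC boundary blocks QR.
So *each historian* cannot raise high enough to outscope *a chef*; only the surface ordering *a chef* > *each historian* is available.

No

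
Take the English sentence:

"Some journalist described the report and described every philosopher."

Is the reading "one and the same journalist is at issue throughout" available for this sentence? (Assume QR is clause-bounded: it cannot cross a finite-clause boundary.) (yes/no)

Yes

This is the *some journalist* > *every philosopher* reading.
Surface scope (*some journalist* > *every philosopher*) is always derivable; islands only block QR, not in-situ interpretation.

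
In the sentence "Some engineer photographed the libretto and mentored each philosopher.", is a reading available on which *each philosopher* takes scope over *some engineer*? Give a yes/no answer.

Structurally, *each philosopher* is inside one conjunct of the coordinate structure (*mentored each philosopher*).
A quantifier cannot raise out of one conjunct of a coordination across the whole coordinate structure — the CSC applies to QR.
*each philosopher* is confined to the island and cannot take scope over *some engineer*.
(Only the surface reading survives: one fixed engineer with respect to all the relevant philosophers.)

No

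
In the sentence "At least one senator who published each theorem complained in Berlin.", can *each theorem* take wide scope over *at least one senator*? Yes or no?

No

The DP *each theorem* is contained in the relative clause *who published each theorem*.
QR out of a relative clause is ruled out by the relative-clause island constraint.
So *each theorem* cannot raise high enough to outscope *at least one senator*; only the surface ordering *at least one senator* > *each theorem* is available.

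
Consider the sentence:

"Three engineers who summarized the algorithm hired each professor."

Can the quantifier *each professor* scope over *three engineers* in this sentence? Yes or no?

*each professor* is a matrix argument; only *three engineers* is modified by the relative clause *who summarized the algorithm*, so the RC island is irrelevant to the target quantifier.
QR within a single clause is free, so the lower quantifier may take scope over the higher one.
The sentence is scopally ambiguous between *three engineers* > *each professor* and *each professor* > *three engineers*.

Yes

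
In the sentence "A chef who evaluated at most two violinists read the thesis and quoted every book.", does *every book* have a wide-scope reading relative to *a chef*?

No

The target quantifier *every book* is part of one conjunct of the coordinate structure (*quoted every book*).
Asymmetric QR out of one conjunct violates the Coordinate Structure Constraint.
There is no licit LF on which *every book* c-commands *a chef*.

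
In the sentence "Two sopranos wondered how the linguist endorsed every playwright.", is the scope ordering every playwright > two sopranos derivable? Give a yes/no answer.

Structurally, *every playwright* is inside the embedded question *how the linguist endorsed every playwright*.
Embedded questions are wh-islands: a quantifier inside an indirect question cannot QR into the matrix clause.
So the wide-scope reading for *every playwright* is blocked.

No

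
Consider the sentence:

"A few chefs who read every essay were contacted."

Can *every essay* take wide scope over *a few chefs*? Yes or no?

No

*every essay* is embedded in the relative clause *who read every essay*.
Quantifiers inside a relative clause are trapped there; the RC boundary blocks QR.
Hence only narrow scope for *every essay* (under *a few chefs*) survives.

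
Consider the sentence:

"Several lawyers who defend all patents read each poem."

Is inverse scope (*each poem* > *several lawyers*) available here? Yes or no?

Yes

*each poem* is a matrix argument; only *several lawyers* is modified by the relative clause *who defend all patents*, so the RC island is irrelevant to the target quantifier.
No island intervenes, so both surface and inverse scope are derivable.
The sentence is scopally ambiguous between *several lawyers* > *each poem* and *each poem* > *several lawyers*.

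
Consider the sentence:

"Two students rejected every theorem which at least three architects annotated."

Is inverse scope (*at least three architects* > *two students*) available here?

No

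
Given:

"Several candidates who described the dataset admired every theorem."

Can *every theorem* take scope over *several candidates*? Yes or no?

*every theorem* is a matrix argument; only *several candidates* is modified by the relative clause *who described the dataset*, so the RC island is irrelevant to the target quantifier.
With no island boundary between them, the object can take inverse scope over the subject via ordinary QR within the clause.

Yes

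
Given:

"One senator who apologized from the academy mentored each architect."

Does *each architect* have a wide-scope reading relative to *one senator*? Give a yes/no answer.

The RC *who apologized from the academy* is an island, but *each architect* is not inside it — it is the matrix object, a clausemate of *one senator*.
Nothing blocks QR of the lower DP to a position above the higher one, so inverse scope is available.
So *each architect* > *one senator* is among the available readings.

Yes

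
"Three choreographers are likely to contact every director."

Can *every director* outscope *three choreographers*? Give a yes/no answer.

*every director* is the object of the infinitival complement of a raising predicate; raising infinitives are transparent for QR, so the two DPs are in effect clausemates.
Clause-internal QR can adjoin the lower DP above the subject, yielding the inverse reading.

Yes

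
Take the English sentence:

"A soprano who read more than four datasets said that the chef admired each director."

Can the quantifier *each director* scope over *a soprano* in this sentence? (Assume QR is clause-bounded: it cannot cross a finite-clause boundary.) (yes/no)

No

Structurally, *each director* is inside the finite complement clause *that the chef admired each director*.
With QR restricted to its own tensed clause, the embedded quantifier cannot reach a matrix scope position.
There is no licit LF on which *each director* c-commands *a soprano*.
(Only the surface reading survives: one fixed soprano with respect to all the relevant directors.)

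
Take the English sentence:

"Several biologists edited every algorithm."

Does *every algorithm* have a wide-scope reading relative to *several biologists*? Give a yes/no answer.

Yes

*several biologists* and *every algorithm* are co-arguments of the matrix verb, with nothing but a clause-internal boundary between them.
No island intervenes, so both surface and inverse scope are derivable.
So *every algorithm* > *several biologists* is among the available readings.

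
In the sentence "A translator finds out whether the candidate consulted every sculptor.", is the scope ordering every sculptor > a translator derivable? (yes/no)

The DP *every sculptor* is contained in the embedded question *whether the candidate consulted every sculptor*.
The wh-island constraint blocks QR out of an embedded interrogative.
*every sculptor* is confined to the island and cannot take scope over *a translator*.

No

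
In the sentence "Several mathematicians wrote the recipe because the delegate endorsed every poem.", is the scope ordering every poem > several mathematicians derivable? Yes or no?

The target quantifier *every poem* is part of the adjunct clause *because the delegate endorsed every poem*.
Scope out of an adjunct clause is unavailable: QR respects the adjunct-island constraint.
So the wide-scope reading for *every poem* is blocked.

No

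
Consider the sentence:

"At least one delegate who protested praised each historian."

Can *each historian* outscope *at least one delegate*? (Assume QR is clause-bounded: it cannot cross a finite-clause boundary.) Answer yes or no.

*each historian* sits in the matrix clause, not in the relative clause on *at least one delegate*.
Clause-internal QR can adjoin the lower DP above the subject, yielding the inverse reading.
Both orderings are possible: *at least one delegate* > *each historian* and *each historian* > *at least one delegate*.

Yes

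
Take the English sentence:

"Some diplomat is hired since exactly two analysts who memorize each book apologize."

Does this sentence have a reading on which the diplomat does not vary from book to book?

This is the *some diplomat* > *each book* reading.
That is the surface-scope ordering, which is always one of the available readings — island constraints only ever restrict inverse scope.

Yes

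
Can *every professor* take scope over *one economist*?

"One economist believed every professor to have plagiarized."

*every professor* is an ECM subject; ECM complements are not islands, and the embedded quantifier may take matrix scope.
No island intervenes, so both surface and inverse scope are derivable.

Yes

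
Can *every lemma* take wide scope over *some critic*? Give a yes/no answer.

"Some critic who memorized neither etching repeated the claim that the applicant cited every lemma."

The target quantifier *every lemma* is part of the complex NP *the claim that the applicant cited every lemma*.
Since the clause is the complement of a nominal head, the CNPC blocks scope extraction.
So *every lemma* cannot raise to a position above *some critic*.

No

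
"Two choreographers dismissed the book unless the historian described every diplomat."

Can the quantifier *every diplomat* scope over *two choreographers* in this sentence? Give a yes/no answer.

No

Structurally, *every diplomat* is inside the adjunct clause *unless the historian described every diplomat*.
Adjunct clauses are scope islands: a quantifier inside an adjunct cannot raise into the matrix clause.
Hence only narrow scope for *every diplomat* (under *two choreographers*) survives.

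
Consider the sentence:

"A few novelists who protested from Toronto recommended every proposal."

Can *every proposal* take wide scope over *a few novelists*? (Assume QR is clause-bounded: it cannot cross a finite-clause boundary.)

*every proposal* sits in the matrix clause, not in the relative clause on *a few novelists*.
Clause-internal QR can adjoin the lower DP above the subject, yielding the inverse reading.
Both orderings are possible: *a few novelists* > *every proposal* and *every proposal* > *a few novelists*.

Yes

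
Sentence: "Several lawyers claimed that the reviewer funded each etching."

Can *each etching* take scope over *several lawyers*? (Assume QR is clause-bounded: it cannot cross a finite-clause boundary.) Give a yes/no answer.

*each etching* sits inside the finite complement clause *that the reviewer funded each etching*.
Given the clause-boundedness assumption, QR cannot cross the finite CP into the matrix.
So *each etching* cannot raise high enough to outscope *several lawyers*; only the surface ordering *several lawyers* > *each etching* is available.

No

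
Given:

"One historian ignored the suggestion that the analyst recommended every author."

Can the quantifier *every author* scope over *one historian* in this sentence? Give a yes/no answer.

The DP *every author* is contained in the complex NP *the suggestion that the analyst recommended every author*.
Noun-complement clauses are scope islands (the Complex NP Constraint): a quantifier inside one cannot scope into the matrix.
There is no licit LF on which *every author* c-commands *one historian*.
(Only the surface reading survives: one fixed historian with respect to all the relevant authors.)

No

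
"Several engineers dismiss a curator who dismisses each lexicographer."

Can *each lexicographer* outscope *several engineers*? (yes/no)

Structurally, *each lexicographer* is inside the relative clause *who dismisses each lexicographer* modifying *a curator*.
Relative clauses block scope extraction: QR cannot target a position outside the modified NP.
So *each lexicographer* cannot raise to a position above *several engineers*.

No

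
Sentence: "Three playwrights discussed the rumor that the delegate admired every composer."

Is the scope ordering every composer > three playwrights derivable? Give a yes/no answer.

*every composer* sits inside the complex NP *the rumor that the delegate admired every composer*.
Noun-complement clauses are scope islands (the Complex NP Constraint): a quantifier inside one cannot scope into the matrix.
Hence only narrow scope for *every composer* (under *three playwrights*) survives.

No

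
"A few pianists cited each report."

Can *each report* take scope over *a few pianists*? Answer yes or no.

*a few pianists* and *each report* are co-arguments of the matrix verb, with nothing but a clause-internal boundary between them.
Clause-internal QR can adjoin the lower DP above the subject, yielding the inverse reading.
The sentence is scopally ambiguous between *a few pianists* > *each report* and *each report* > *a few pianists*.

Yes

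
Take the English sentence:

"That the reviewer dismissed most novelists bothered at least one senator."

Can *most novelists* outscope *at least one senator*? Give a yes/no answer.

*most novelists* occurs within the sentential subject *that the reviewer dismissed most novelists*.
Clausal subjects are scope islands; QR from inside the subject into the matrix is barred.
There is no licit LF on which *most novelists* c-commands *at least one senator*.

No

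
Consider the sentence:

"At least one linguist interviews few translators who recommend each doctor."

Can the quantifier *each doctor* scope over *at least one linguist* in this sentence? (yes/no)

*each doctor* sits inside the relative clause *who recommend each doctor* modifying *few translators*.
Relative clauses are scope islands: a quantifier cannot QR out of a relative clause to take scope in the matrix clause.
There is no licit LF on which *each doctor* c-commands *at least one linguist*.

No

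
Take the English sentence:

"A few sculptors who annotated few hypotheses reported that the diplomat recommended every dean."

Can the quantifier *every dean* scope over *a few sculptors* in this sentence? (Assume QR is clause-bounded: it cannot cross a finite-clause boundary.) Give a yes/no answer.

No

Structurally, *every dean* is inside the finite complement clause *that the diplomat recommended every dean*.
Under clause-bounded QR, a quantifier in an embedded finite clause cannot raise into the matrix clause.
*every dean* > *a few sculptors* would require crossing that boundary, which is illicit.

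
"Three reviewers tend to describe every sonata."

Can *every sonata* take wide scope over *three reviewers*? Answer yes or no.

Raising constructions are monoclausal for scope purposes; *every sonata* is not separated from *three reviewers* by any island.
Since no island is crossed, the inverse ordering is licensed alongside surface scope.

Yes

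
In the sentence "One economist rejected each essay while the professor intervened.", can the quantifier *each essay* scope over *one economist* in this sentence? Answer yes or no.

Although there is an adjunct clause, *each essay* is in the main clause, not inside the adjunct.
Since no island is crossed, the inverse ordering is licensed alongside surface scope.
Both orderings are possible: *one economist* > *each essay* and *each essay* > *one economist*.

Yes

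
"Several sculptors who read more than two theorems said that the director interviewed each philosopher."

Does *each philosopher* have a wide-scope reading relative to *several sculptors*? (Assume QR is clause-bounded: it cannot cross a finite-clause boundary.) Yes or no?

Structurally, *each philosopher* is inside the finite complement clause *that the director interviewed each philosopher*.
Under clause-bounded QR, a quantifier in an embedded finite clause cannot raise into the matrix clause.
So the wide-scope reading for *each philosopher* is blocked.

No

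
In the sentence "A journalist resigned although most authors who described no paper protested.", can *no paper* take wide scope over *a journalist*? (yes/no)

*no paper* sits inside the relative clause *who described no paper*, which is itself inside the adjunct *although most authors who described no paper protested*.
Even if one barrier were somehow void, the other would still block QR.
So *no paper* cannot raise to a position above *a journalist*.

No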